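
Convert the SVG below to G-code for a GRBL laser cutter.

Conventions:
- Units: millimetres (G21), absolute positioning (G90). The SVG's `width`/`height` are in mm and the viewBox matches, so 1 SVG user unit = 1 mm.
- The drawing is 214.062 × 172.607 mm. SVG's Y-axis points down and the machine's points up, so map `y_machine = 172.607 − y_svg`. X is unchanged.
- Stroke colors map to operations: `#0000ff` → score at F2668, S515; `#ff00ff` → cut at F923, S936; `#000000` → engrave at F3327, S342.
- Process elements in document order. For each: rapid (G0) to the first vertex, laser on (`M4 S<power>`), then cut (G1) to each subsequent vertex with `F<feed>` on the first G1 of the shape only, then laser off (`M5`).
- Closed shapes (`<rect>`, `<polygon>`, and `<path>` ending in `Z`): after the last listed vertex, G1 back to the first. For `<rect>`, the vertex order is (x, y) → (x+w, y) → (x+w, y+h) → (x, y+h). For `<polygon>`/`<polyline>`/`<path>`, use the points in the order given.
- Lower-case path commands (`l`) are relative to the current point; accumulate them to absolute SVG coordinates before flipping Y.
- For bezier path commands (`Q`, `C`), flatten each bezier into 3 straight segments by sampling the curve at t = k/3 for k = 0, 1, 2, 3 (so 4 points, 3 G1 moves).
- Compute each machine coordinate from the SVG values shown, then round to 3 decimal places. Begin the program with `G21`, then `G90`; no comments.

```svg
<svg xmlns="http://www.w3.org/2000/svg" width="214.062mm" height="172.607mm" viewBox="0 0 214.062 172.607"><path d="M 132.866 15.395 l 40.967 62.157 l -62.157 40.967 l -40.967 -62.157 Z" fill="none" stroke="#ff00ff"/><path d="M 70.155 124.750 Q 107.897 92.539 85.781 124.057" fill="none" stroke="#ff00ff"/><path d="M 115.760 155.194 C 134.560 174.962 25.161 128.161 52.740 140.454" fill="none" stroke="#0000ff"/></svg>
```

G21
G90
G0 X132.866 Y157.212
M4 S936
G1 X173.833 Y95.055 F923
G1 X111.676 Y54.088
G1 X70.709 Y116.245
G1 X132.866 Y157.212
M5
G0 X70.155 Y47.857
M4 S936
G1 X88.665 Y62.250 F923
G1 X93.874 Y62.481
G1 X85.781 Y48.550
M5
G0 X115.760 Y17.413
M4 S515
G1 X101.648 Y15.180 F2668
G1 X60.999 Y29.402
G1 X52.740 Y32.153
M5

1 u = 1 mm; y_m = 172.607 − y.

[1] `<path>` regular polygon, #ff00ff→cut S936 F923: (132.866,157.212) → (173.833,95.055) → (111.676,54.088) → (70.709,116.245) → (132.866,157.212) (closed)

[2] `<path>` quadratic bezier, #ff00ff→cut S936 F923: (70.155,47.857) → (88.665,62.250) → (93.874,62.481) → (85.781,48.550)

[3] `<path>` cubic bezier, #0000ff→score S515 F2668: (115.760,17.413) → (101.648,15.180) → (60.999,29.402) → (52.740,32.153)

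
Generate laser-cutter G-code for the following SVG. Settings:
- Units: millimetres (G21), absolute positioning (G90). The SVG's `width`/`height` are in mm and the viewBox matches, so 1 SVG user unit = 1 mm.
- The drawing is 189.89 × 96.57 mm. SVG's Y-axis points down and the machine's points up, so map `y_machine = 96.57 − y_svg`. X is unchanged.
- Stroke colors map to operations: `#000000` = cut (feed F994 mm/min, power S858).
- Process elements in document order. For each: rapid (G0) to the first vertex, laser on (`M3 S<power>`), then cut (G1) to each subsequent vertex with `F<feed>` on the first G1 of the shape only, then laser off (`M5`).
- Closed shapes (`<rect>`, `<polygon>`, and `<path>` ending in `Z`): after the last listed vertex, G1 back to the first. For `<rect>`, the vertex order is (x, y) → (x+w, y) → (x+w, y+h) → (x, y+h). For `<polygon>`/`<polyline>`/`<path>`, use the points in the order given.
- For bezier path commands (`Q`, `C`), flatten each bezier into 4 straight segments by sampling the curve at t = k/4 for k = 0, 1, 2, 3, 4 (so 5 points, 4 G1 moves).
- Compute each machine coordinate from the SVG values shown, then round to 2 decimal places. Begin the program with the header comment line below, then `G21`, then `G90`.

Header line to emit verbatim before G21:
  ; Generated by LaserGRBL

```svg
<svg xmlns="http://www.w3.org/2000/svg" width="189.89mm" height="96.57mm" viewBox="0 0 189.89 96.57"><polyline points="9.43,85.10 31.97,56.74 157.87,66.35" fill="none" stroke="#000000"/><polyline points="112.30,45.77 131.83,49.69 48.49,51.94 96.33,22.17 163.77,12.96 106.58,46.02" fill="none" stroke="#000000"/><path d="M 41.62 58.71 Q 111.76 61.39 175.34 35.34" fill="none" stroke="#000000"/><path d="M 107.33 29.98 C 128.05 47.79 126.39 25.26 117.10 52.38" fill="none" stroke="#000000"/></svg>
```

; Generated by LaserGRBL
G21
G90
G0 X9.43 Y11.47
M3 S858
G1 X31.97 Y39.83 F994
G1 X157.87 Y30.22
M5
G0 X112.30 Y50.80
M3 S858
G1 X131.83 Y46.88 F994
G1 X48.49 Y44.63
G1 X96.33 Y74.40
G1 X163.77 Y83.61
G1 X106.58 Y50.55
M5
G0 X41.62 Y37.86
M3 S858
G1 X76.28 Y38.32 F994
G1 X110.12 Y42.36
G1 X143.14 Y50.00
G1 X175.34 Y61.23
M5
G0 X107.33 Y66.59
M3 S858
G1 X118.90 Y59.39 F994
G1 X123.47 Y58.88
G1 X122.41 Y56.63
G1 X117.10 Y44.19
M5

Since the viewBox matches the mm dimensions, user units are millimetres directly. The only transform is the Y-flip y_m = 96.57 − y_svg.

Shape 1 is a open polyline drawn with `<polyline>`. Its stroke #000000 means cut at S858, F994. After flipping Y the toolpath is (9.43,11.47) → (31.97,39.83) → (157.87,30.22).

Shape 2 is a open polyline drawn with `<polyline>`. Its stroke #000000 means cut at S858, F994. After flipping Y the toolpath is (112.30,50.80) → (131.83,46.88) → (48.49,44.63) → (96.33,74.40) → (163.77,83.61) → (106.58,50.55).

Shape 3 is a quadratic bezier drawn with `<path>`. Its stroke #000000 means cut at S858, F994. After flipping Y the toolpath is (41.62,37.86) → (76.28,38.32) → (110.12,42.36) → (143.14,50.00) → (175.34,61.23).

Shape 4 is a cubic bezier drawn with `<path>`. Its stroke #000000 means cut at S858, F994. After flipping Y the toolpath is (107.33,66.59) → (118.90,59.39) → (123.47,58.88) → (122.41,56.63) → (117.10,44.19).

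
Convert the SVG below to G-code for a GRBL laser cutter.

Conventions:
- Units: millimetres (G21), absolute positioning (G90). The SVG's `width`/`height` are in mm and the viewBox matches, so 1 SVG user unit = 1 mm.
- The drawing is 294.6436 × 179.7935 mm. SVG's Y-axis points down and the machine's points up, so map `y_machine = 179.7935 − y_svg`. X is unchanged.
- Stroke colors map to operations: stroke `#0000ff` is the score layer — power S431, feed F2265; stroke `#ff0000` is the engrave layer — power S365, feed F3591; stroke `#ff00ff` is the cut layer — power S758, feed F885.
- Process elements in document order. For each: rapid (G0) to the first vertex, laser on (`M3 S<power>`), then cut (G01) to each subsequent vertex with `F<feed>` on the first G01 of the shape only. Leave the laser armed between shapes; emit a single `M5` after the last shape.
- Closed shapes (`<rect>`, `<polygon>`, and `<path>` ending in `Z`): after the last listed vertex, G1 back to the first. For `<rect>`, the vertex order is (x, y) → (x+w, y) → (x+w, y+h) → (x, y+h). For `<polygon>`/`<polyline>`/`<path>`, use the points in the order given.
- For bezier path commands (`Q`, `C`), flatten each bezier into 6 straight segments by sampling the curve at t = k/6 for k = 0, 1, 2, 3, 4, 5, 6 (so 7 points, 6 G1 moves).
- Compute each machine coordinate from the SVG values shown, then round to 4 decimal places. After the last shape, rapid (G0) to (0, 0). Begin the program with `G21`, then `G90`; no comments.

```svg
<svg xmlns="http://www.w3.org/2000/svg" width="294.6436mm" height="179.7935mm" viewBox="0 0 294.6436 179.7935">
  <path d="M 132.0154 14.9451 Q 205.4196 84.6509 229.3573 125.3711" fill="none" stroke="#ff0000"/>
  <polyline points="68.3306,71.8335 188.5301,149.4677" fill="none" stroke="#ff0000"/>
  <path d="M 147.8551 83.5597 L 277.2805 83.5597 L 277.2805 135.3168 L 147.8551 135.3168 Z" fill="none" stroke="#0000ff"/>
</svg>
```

Since the viewBox matches the mm dimensions, user units are millimetres directly. The only transform is the Y-flip y_m = 179.7935 − y_svg.

Shape 1 is a quadratic bezier drawn with `<path>`. Its stroke #ff0000 means engrave at S365, F3591. After flipping Y the toolpath is (132.0154,164.8484) → (155.1094,142.4183) → (175.4553,121.5985) → (193.0530,102.3890) → (207.9026,84.7898) → (220.0040,68.8010) → (229.3573,54.4224).

Shape 2 is a line segment drawn with `<polyline>`. Its stroke #ff0000 means engrave at S365, F3591. After flipping Y the toolpath is (68.3306,107.9600) → (188.5301,30.3258).

Shape 3 is a rectangle drawn with `<path>`. Its stroke #0000ff means score at S431, F2265. After flipping Y the toolpath is (147.8551,96.2338) → (277.2805,96.2338) → (277.2805,44.4767) → (147.8551,44.4767) → (147.8551,96.2338), returning to the start.

G21
G90
G0 X132.0154 Y164.8484
M3 S365
G01 X155.1094 Y142.4183 F3591
G01 X175.4553 Y121.5985
G01 X193.0530 Y102.3890
G01 X207.9026 Y84.7898
G01 X220.0040 Y68.8010
G01 X229.3573 Y54.4224
G0 X68.3306 Y107.9600
M3 S365
G01 X188.5301 Y30.3258 F3591
G0 X147.8551 Y96.2338
M3 S431
G01 X277.2805 Y96.2338 F2265
G01 X277.2805 Y44.4767
G01 X147.8551 Y44.4767
G01 X147.8551 Y96.2338
M5
G0 X0.0000 Y0.0000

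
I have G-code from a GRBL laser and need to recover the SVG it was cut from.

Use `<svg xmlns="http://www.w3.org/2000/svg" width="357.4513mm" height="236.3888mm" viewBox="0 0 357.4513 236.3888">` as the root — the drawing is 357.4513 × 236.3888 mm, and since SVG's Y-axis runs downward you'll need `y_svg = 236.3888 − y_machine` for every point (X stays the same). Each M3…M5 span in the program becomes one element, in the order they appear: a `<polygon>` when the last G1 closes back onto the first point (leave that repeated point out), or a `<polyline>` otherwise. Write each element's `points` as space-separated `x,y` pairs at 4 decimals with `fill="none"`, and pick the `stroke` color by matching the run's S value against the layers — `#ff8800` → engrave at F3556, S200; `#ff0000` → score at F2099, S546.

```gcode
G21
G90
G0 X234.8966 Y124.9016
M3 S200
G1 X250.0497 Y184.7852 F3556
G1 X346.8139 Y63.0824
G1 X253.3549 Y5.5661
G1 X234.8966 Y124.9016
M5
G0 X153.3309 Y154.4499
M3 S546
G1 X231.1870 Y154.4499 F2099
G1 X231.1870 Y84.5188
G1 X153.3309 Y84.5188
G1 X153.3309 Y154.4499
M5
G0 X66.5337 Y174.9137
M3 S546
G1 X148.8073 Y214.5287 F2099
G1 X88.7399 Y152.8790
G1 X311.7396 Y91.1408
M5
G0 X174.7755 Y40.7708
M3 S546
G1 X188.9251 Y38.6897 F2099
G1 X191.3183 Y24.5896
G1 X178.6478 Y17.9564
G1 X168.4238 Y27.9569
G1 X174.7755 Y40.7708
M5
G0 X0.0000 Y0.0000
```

<svg xmlns="http://www.w3.org/2000/svg" width="357.4513mm" height="236.3888mm" viewBox="0 0 357.4513 236.3888">
  <polygon points="234.8966,111.4872 250.0497,51.6036 346.8139,173.3064 253.3549,230.8227" fill="none" stroke="#ff8800"/>
  <polygon points="153.3309,81.9389 231.1870,81.9389 231.1870,151.8700 153.3309,151.8700" fill="none" stroke="#ff0000"/>
  <polyline points="66.5337,61.4751 148.8073,21.8601 88.7399,83.5098 311.7396,145.2480" fill="none" stroke="#ff0000"/>
  <polygon points="174.7755,195.6180 188.9251,197.6991 191.3183,211.7992 178.6478,218.4324 168.4238,208.4319" fill="none" stroke="#ff0000"/>
</svg>

y_svg = 236.3888 − y_m.

[1] S200→`#ff8800` (engrave); closed run; points: 234.8966,111.4872 250.0497,51.6036 346.8139,173.3064 253.3549,230.8227

[2] S546→`#ff0000` (score); closed run; points: 153.3309,81.9389 231.1870,81.9389 231.1870,151.8700 153.3309,151.8700

[3] S546→`#ff0000` (score); open run; points: 66.5337,61.4751 148.8073,21.8601 88.7399,83.5098 311.7396,145.2480

[4] S546→`#ff0000` (score); closed run; points: 174.7755,195.6180 188.9251,197.6991 191.3183,211.7992 178.6478,218.4324 168.4238,208.4319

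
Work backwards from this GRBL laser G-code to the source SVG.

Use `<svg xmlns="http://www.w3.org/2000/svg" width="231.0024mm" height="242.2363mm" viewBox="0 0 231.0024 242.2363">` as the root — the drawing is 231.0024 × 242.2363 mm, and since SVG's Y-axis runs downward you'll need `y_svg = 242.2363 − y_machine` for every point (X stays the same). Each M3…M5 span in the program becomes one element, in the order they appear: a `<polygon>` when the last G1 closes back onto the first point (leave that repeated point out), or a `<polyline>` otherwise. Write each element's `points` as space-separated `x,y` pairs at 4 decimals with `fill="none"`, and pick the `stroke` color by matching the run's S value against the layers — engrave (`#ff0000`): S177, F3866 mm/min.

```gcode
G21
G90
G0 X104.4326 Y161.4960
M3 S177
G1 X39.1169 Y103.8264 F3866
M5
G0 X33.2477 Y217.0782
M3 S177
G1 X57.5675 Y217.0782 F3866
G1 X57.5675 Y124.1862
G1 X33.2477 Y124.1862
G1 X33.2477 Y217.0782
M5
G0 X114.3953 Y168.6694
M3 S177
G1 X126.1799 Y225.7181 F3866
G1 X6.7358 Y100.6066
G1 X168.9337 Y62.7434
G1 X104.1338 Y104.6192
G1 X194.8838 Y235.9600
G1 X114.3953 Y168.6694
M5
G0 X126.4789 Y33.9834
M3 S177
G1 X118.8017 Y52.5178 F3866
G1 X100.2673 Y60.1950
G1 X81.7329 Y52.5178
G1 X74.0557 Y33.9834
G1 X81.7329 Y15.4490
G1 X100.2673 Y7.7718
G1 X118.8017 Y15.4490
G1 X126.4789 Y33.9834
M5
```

<svg xmlns="http://www.w3.org/2000/svg" width="231.0024mm" height="242.2363mm" viewBox="0 0 231.0024 242.2363">
  <polyline points="104.4326,80.7403 39.1169,138.4099" fill="none" stroke="#ff0000"/>
  <polygon points="33.2477,25.1581 57.5675,25.1581 57.5675,118.0501 33.2477,118.0501" fill="none" stroke="#ff0000"/>
  <polygon points="114.3953,73.5669 126.1799,16.5182 6.7358,141.6297 168.9337,179.4929 104.1338,137.6171 194.8838,6.2763" fill="none" stroke="#ff0000"/>
  <polygon points="126.4789,208.2529 118.8017,189.7185 100.2673,182.0413 81.7329,189.7185 74.0557,208.2529 81.7329,226.7873 100.2673,234.4645 118.8017,226.7873" fill="none" stroke="#ff0000"/>
</svg>

Each laser-on run becomes one SVG element. Flip Y back into SVG space with y_svg = 242.2363 − y_machine. Every run uses S177, so all elements get stroke `#ff0000` (engrave).

Run 1: The run is open, so emit a `<polyline>` with points (Y-flipped): 104.4326,80.7403 39.1169,138.4099.

Run 2: The run returns to its start, so emit a `<polygon>` with points (Y-flipped): 33.2477,25.1581 57.5675,25.1581 57.5675,118.0501 33.2477,118.0501.

Run 3: The run returns to its start, so emit a `<polygon>` with points (Y-flipped): 114.3953,73.5669 126.1799,16.5182 6.7358,141.6297 168.9337,179.4929 104.1338,137.6171 194.8838,6.2763.

Run 4: The run returns to its start, so emit a `<polygon>` with points (Y-flipped): 126.4789,208.2529 118.8017,189.7185 100.2673,182.0413 81.7329,189.7185 74.0557,208.2529 81.7329,226.7873 100.2673,234.4645 118.8017,226.7873.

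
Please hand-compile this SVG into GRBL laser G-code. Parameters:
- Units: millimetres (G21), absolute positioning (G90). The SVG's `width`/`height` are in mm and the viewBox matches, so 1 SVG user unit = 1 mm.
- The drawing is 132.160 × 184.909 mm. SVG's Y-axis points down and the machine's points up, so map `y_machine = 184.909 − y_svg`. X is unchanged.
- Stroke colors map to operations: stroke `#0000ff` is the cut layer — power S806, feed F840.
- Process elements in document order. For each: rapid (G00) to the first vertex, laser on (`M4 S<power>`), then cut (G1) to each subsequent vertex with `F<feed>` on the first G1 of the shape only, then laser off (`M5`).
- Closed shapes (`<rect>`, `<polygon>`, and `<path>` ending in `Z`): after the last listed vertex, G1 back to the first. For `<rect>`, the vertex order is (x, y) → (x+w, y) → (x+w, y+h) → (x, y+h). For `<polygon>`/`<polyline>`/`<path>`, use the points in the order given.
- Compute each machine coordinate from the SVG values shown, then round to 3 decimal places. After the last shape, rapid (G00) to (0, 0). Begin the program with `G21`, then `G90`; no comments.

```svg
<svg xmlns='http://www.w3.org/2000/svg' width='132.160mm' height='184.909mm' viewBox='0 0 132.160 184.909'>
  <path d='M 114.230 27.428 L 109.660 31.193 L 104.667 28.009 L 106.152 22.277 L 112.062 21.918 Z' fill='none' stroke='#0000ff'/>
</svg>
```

1 u = 1 mm; y_m = 184.909 − y.

[1] `<path>` regular polygon, #0000ff→cut S806 F840: (114.230,157.481) → (109.660,153.716) → (104.667,156.900) → (106.152,162.632) → (112.062,162.991) → (114.230,157.481) (closed)

G21
G90
G00 X114.230 Y157.481
M4 S806
G1 X109.660 Y153.716 F840
G1 X104.667 Y156.900
G1 X106.152 Y162.632
G1 X112.062 Y162.991
G1 X114.230 Y157.481
M5
G00 X0.000 Y0.000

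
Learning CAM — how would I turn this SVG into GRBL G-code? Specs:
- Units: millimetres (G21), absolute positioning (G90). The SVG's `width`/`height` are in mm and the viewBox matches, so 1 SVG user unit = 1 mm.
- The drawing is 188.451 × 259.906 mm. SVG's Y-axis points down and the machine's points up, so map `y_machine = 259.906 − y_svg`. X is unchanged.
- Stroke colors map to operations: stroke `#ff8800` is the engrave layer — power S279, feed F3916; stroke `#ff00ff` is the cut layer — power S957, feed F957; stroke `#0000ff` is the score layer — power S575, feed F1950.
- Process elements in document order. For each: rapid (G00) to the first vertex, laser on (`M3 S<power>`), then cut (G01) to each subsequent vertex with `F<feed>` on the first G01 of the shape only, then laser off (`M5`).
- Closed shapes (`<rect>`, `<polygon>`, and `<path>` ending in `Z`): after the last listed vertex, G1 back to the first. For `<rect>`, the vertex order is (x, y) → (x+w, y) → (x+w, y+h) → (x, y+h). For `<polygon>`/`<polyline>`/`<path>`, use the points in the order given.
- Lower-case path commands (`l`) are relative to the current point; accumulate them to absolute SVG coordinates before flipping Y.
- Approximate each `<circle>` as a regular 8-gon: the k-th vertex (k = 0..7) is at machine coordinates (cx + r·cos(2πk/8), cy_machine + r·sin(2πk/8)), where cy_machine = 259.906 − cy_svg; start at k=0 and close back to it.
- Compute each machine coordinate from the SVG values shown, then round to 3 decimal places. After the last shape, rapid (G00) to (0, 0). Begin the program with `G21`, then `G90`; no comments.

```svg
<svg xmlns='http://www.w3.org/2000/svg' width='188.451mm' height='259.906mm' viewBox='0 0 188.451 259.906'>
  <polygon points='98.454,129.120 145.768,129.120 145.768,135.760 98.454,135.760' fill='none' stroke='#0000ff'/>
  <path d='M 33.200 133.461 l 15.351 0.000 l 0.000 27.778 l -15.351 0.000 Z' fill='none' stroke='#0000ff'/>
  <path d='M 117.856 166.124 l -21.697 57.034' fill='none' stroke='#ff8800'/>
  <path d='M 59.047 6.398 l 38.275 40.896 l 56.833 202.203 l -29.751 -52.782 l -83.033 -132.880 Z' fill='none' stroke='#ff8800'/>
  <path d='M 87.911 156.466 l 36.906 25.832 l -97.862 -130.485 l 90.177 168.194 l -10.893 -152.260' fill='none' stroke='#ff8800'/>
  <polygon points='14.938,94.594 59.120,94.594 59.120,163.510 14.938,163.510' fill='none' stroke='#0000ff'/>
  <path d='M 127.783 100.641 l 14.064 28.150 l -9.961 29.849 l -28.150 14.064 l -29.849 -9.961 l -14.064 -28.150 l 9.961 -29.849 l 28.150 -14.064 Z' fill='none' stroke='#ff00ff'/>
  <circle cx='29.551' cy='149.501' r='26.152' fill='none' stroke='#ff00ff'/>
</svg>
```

Since the viewBox matches the mm dimensions, user units are millimetres directly. The only transform is the Y-flip y_m = 259.906 − y_svg.

Shape 1 is a rectangle drawn with `<polygon>`. Its stroke #0000ff means score at S575, F1950. After flipping Y the toolpath is (98.454,130.786) → (145.768,130.786) → (145.768,124.146) → (98.454,124.146) → (98.454,130.786), returning to the start.

Shape 2 is a rectangle drawn with `<path>`. Its stroke #0000ff means score at S575, F1950. After flipping Y the toolpath is (33.200,126.445) → (48.551,126.445) → (48.551,98.667) → (33.200,98.667) → (33.200,126.445), returning to the start.

Shape 3 is a line segment drawn with `<path>`. Its stroke #ff8800 means engrave at S279, F3916. After flipping Y the toolpath is (117.856,93.782) → (96.159,36.748).

Shape 4 is a closed polygon drawn with `<path>`. Its stroke #ff8800 means engrave at S279, F3916. After flipping Y the toolpath is (59.047,253.508) → (97.322,212.612) → (154.155,10.409) → (124.404,63.191) → (41.371,196.071) → (59.047,253.508), returning to the start.

Shape 5 is a open polyline drawn with `<path>`. Its stroke #ff8800 means engrave at S279, F3916. After flipping Y the toolpath is (87.911,103.440) → (124.817,77.608) → (26.955,208.093) → (117.132,39.899) → (106.239,192.159).

Shape 6 is a rectangle drawn with `<polygon>`. Its stroke #0000ff means score at S575, F1950. After flipping Y the toolpath is (14.938,165.312) → (59.120,165.312) → (59.120,96.396) → (14.938,96.396) → (14.938,165.312), returning to the start.

Shape 7 is a regular polygon drawn with `<path>`. Its stroke #ff00ff means cut at S957, F957. After flipping Y the toolpath is (127.783,159.265) → (141.847,131.115) → (131.886,101.266) → (103.736,87.202) → (73.887,97.163) → (59.823,125.313) → (69.784,155.162) → (97.934,169.226) → (127.783,159.265), returning to the start.

Shape 8 is a circle drawn with `<circle>`. Its stroke #ff00ff means cut at S957, F957. After flipping Y the toolpath is (55.703,110.405) → (48.043,128.897) → (29.551,136.557) → (11.059,128.897) → (3.399,110.405) → (11.059,91.913) → (29.551,84.253) → (48.043,91.913) → (55.703,110.405), returning to the start.

G21
G90
G00 X98.454 Y130.786
M3 S575
G01 X145.768 Y130.786 F1950
G01 X145.768 Y124.146
G01 X98.454 Y124.146
G01 X98.454 Y130.786
M5
G00 X33.200 Y126.445
M3 S575
G01 X48.551 Y126.445 F1950
G01 X48.551 Y98.667
G01 X33.200 Y98.667
G01 X33.200 Y126.445
M5
G00 X117.856 Y93.782
M3 S279
G01 X96.159 Y36.748 F3916
M5
G00 X59.047 Y253.508
M3 S279
G01 X97.322 Y212.612 F3916
G01 X154.155 Y10.409
G01 X124.404 Y63.191
G01 X41.371 Y196.071
G01 X59.047 Y253.508
M5
G00 X87.911 Y103.440
M3 S279
G01 X124.817 Y77.608 F3916
G01 X26.955 Y208.093
G01 X117.132 Y39.899
G01 X106.239 Y192.159
M5
G00 X14.938 Y165.312
M3 S575
G01 X59.120 Y165.312 F1950
G01 X59.120 Y96.396
G01 X14.938 Y96.396
G01 X14.938 Y165.312
M5
G00 X127.783 Y159.265
M3 S957
G01 X141.847 Y131.115 F957
G01 X131.886 Y101.266
G01 X103.736 Y87.202
G01 X73.887 Y97.163
G01 X59.823 Y125.313
G01 X69.784 Y155.162
G01 X97.934 Y169.226
G01 X127.783 Y159.265
M5
G00 X55.703 Y110.405
M3 S957
G01 X48.043 Y128.897 F957
G01 X29.551 Y136.557
G01 X11.059 Y128.897
G01 X3.399 Y110.405
G01 X11.059 Y91.913
G01 X29.551 Y84.253
G01 X48.043 Y91.913
G01 X55.703 Y110.405
M5
G00 X0.000 Y0.000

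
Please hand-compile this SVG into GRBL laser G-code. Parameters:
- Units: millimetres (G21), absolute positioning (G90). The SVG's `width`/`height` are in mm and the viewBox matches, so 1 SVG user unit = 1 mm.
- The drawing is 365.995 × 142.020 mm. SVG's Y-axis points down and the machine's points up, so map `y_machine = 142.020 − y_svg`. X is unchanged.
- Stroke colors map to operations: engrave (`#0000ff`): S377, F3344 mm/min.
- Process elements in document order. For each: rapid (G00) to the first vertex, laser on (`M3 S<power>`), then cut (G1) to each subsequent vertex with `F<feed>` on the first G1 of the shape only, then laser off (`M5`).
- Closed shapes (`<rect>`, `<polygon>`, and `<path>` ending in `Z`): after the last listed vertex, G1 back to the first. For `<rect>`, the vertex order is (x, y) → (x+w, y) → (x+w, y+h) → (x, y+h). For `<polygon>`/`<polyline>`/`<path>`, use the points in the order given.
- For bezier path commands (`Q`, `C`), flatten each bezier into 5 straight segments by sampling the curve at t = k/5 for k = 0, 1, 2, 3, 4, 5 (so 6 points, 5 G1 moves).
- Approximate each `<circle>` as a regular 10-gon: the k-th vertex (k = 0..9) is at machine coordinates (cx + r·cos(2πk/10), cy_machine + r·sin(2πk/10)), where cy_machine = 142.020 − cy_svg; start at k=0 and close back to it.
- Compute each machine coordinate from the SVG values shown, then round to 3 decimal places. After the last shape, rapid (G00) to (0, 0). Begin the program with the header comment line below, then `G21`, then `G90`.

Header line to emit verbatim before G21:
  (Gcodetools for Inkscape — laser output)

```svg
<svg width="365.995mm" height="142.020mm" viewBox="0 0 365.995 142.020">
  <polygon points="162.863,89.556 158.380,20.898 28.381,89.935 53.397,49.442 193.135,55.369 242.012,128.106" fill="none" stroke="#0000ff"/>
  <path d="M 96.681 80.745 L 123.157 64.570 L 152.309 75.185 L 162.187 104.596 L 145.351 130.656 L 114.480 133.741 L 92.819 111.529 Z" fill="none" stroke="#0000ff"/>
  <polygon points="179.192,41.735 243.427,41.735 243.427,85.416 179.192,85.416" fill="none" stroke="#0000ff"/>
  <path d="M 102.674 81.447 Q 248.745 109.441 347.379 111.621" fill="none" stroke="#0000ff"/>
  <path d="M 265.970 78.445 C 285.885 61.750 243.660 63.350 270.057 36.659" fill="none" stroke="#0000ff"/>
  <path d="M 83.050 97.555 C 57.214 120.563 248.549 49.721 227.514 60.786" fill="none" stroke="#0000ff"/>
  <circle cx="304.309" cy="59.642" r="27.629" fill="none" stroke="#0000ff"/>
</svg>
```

viewBox `0 0 365.995 142.020` with mm width/height → 1 unit = 1 mm. Flip: y_m = 142.020 − y_svg.

**Shape 1** — `<polygon>` closed polygon, stroke `#0000ff` → engrave (S377, F3344). Machine vertices: (162.863,52.464) → (158.380,121.122) → (28.381,52.085) → (53.397,92.578) → (193.135,86.651) → (242.012,13.914) → (162.863,52.464). Closed: final G1 returns to the first vertex.

**Shape 2** — `<path>` regular polygon, stroke `#0000ff` → engrave (S377, F3344). Machine vertices: (96.681,61.275) → (123.157,77.450) → (152.309,66.835) → (162.187,37.424) → (145.351,11.364) → (114.480,8.279) → (92.819,30.491) → (96.681,61.275). Closed: final G1 returns to the first vertex.

**Shape 3** — `<polygon>` rectangle, stroke `#0000ff` → engrave (S377, F3344). Machine vertices: (179.192,100.285) → (243.427,100.285) → (243.427,56.604) → (179.192,56.604) → (179.192,100.285). Closed: final G1 returns to the first vertex.

**Shape 4** — `<path>` quadratic bezier, stroke `#0000ff` → engrave (S377, F3344). Control points (SVG): P0=(102.674,81.447), P1=(248.745,109.441), P2=(347.379,111.621); sampled at t=k/5. Machine vertices: (102.674,60.573) → (159.205,50.408) → (211.941,42.308) → (260.882,36.273) → (306.028,32.304) → (347.379,30.399). Open path.

**Shape 5** — `<path>` cubic bezier, stroke `#0000ff` → engrave (S377, F3344). Control points (SVG): P0=(265.970,78.445), P1=(285.885,61.750), P2=(243.660,63.350), P3=(270.057,36.659); sampled at t=k/5. Machine vertices: (265.970,63.575) → (271.508,71.769) → (268.410,77.809) → (262.950,83.930) → (261.407,92.369) → (270.057,105.361). Open path.

**Shape 6** — `<path>` cubic bezier, stroke `#0000ff` → engrave (S377, F3344). Control points (SVG): P0=(83.050,97.555), P1=(57.214,120.563), P2=(248.549,49.721), P3=(227.514,60.786); sampled at t=k/5. Machine vertices: (83.050,44.465) → (90.173,40.516) → (128.798,50.655) → (178.309,66.445) → (218.087,79.450) → (227.514,81.234). Open path.

**Shape 7** — `<circle>` circle, stroke `#0000ff` → engrave (S377, F3344). Machine vertices: (331.938,82.378) → (326.661,98.618) → (312.847,108.655) → (295.771,108.655) → (281.957,98.618) → (276.680,82.378) → (281.957,66.138) → (295.771,56.101) → (312.847,56.101) → (326.661,66.138) → (331.938,82.378). Closed: final G1 returns to the first vertex.

(Gcodetools for Inkscape — laser output)
G21
G90
G00 X162.863 Y52.464
M3 S377
G1 X158.380 Y121.122 F3344
G1 X28.381 Y52.085
G1 X53.397 Y92.578
G1 X193.135 Y86.651
G1 X242.012 Y13.914
G1 X162.863 Y52.464
M5
G00 X96.681 Y61.275
M3 S377
G1 X123.157 Y77.450 F3344
G1 X152.309 Y66.835
G1 X162.187 Y37.424
G1 X145.351 Y11.364
G1 X114.480 Y8.279
G1 X92.819 Y30.491
G1 X96.681 Y61.275
M5
G00 X179.192 Y100.285
M3 S377
G1 X243.427 Y100.285 F3344
G1 X243.427 Y56.604
G1 X179.192 Y56.604
G1 X179.192 Y100.285
M5
G00 X102.674 Y60.573
M3 S377
G1 X159.205 Y50.408 F3344
G1 X211.941 Y42.308
G1 X260.882 Y36.273
G1 X306.028 Y32.304
G1 X347.379 Y30.399
M5
G00 X265.970 Y63.575
M3 S377
G1 X271.508 Y71.769 F3344
G1 X268.410 Y77.809
G1 X262.950 Y83.930
G1 X261.407 Y92.369
G1 X270.057 Y105.361
M5
G00 X83.050 Y44.465
M3 S377
G1 X90.173 Y40.516 F3344
G1 X128.798 Y50.655
G1 X178.309 Y66.445
G1 X218.087 Y79.450
G1 X227.514 Y81.234
M5
G00 X331.938 Y82.378
M3 S377
G1 X326.661 Y98.618 F3344
G1 X312.847 Y108.655
G1 X295.771 Y108.655
G1 X281.957 Y98.618
G1 X276.680 Y82.378
G1 X281.957 Y66.138
G1 X295.771 Y56.101
G1 X312.847 Y56.101
G1 X326.661 Y66.138
G1 X331.938 Y82.378
M5
G00 X0.000 Y0.000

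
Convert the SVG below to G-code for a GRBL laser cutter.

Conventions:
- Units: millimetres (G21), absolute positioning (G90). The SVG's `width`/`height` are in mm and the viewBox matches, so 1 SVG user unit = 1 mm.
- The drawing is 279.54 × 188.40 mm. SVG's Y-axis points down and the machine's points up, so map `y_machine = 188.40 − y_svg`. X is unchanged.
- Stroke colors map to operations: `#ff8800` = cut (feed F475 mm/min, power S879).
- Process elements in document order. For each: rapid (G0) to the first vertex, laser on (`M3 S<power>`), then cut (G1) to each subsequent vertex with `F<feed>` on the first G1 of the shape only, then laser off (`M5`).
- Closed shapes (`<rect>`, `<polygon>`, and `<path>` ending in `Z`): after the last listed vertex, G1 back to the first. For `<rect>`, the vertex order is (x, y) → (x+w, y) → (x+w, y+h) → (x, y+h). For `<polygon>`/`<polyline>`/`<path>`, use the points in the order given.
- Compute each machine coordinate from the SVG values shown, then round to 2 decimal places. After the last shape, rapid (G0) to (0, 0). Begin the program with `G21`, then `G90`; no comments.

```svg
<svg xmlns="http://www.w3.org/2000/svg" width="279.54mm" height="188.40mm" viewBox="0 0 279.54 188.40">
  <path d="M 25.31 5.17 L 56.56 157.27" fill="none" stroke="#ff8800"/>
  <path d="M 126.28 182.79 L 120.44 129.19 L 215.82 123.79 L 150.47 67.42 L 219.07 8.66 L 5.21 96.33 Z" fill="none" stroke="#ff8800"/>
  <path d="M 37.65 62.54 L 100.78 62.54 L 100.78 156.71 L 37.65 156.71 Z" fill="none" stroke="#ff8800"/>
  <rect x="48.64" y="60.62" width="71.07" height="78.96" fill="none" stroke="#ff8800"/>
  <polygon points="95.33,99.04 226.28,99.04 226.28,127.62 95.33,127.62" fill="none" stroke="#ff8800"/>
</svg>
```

G21
G90
G0 X25.31 Y183.23
M3 S879
G1 X56.56 Y31.13 F475
M5
G0 X126.28 Y5.61
M3 S879
G1 X120.44 Y59.21 F475
G1 X215.82 Y64.61
G1 X150.47 Y120.98
G1 X219.07 Y179.74
G1 X5.21 Y92.07
G1 X126.28 Y5.61
M5
G0 X37.65 Y125.86
M3 S879
G1 X100.78 Y125.86 F475
G1 X100.78 Y31.69
G1 X37.65 Y31.69
G1 X37.65 Y125.86
M5
G0 X48.64 Y127.78
M3 S879
G1 X119.71 Y127.78 F475
G1 X119.71 Y48.82
G1 X48.64 Y48.82
G1 X48.64 Y127.78
M5
G0 X95.33 Y89.36
M3 S879
G1 X226.28 Y89.36 F475
G1 X226.28 Y60.78
G1 X95.33 Y60.78
G1 X95.33 Y89.36
M5
G0 X0.00 Y0.00

viewBox `0 0 279.54 188.40` with mm width/height → 1 unit = 1 mm. Flip: y_m = 188.40 − y_svg.

**Shape 1** — `<path>` line segment, stroke `#ff8800` → cut (S879, F475). Machine vertices: (25.31,183.23) → (56.56,31.13). Open path.

**Shape 2** — `<path>` closed polygon, stroke `#ff8800` → cut (S879, F475). Machine vertices: (126.28,5.61) → (120.44,59.21) → (215.82,64.61) → (150.47,120.98) → (219.07,179.74) → (5.21,92.07) → (126.28,5.61). Closed: final G1 returns to the first vertex.

**Shape 3** — `<path>` rectangle, stroke `#ff8800` → cut (S879, F475). Machine vertices: (37.65,125.86) → (100.78,125.86) → (100.78,31.69) → (37.65,31.69) → (37.65,125.86). Closed: final G1 returns to the first vertex.

**Shape 4** — `<rect>` rectangle, stroke `#ff8800` → cut (S879, F475). Machine vertices: (48.64,127.78) → (119.71,127.78) → (119.71,48.82) → (48.64,48.82) → (48.64,127.78). Closed: final G1 returns to the first vertex.

**Shape 5** — `<polygon>` rectangle, stroke `#ff8800` → cut (S879, F475). Machine vertices: (95.33,89.36) → (226.28,89.36) → (226.28,60.78) → (95.33,60.78) → (95.33,89.36). Closed: final G1 returns to the first vertex.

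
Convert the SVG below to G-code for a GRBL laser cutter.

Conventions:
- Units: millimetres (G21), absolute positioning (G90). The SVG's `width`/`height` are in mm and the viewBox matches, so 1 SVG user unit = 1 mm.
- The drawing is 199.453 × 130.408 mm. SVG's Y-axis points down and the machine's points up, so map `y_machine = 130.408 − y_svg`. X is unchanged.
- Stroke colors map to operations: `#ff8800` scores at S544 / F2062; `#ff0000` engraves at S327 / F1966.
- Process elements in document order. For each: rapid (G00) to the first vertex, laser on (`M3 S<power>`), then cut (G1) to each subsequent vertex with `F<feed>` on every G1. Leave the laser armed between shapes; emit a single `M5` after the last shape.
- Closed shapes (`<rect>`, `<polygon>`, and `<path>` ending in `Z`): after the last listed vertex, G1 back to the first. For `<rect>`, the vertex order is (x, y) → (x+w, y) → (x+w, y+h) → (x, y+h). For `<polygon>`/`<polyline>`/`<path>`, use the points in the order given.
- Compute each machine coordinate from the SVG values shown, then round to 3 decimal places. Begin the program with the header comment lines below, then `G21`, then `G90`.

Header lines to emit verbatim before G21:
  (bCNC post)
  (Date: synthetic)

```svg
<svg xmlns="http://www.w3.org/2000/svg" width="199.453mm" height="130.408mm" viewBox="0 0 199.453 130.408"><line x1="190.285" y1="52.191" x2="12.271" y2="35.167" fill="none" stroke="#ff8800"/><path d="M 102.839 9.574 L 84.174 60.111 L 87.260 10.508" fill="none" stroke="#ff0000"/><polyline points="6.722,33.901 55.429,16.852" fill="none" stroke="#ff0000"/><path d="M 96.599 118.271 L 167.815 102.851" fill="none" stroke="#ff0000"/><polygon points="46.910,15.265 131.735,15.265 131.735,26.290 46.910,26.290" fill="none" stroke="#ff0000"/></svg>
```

1 u = 1 mm; y_m = 130.408 − y.

[1] `<line>` line segment, #ff8800→score S544 F2062: (190.285,78.217) → (12.271,95.241)

[2] `<path>` open polyline, #ff0000→engrave S327 F1966: (102.839,120.834) → (84.174,70.297) → (87.260,119.900)

[3] `<polyline>` line segment, #ff0000→engrave S327 F1966: (6.722,96.507) → (55.429,113.556)

[4] `<path>` line segment, #ff0000→engrave S327 F1966: (96.599,12.137) → (167.815,27.557)

[5] `<polygon>` rectangle, #ff0000→engrave S327 F1966: (46.910,115.143) → (131.735,115.143) → (131.735,104.118) → (46.910,104.118) → (46.910,115.143) (closed)

(bCNC post)
(Date: synthetic)
G21
G90
G00 X190.285 Y78.217
M3 S544
G1 X12.271 Y95.241 F2062
G00 X102.839 Y120.834
M3 S327
G1 X84.174 Y70.297 F1966
G1 X87.260 Y119.900 F1966
G00 X6.722 Y96.507
M3 S327
G1 X55.429 Y113.556 F1966
G00 X96.599 Y12.137
M3 S327
G1 X167.815 Y27.557 F1966
G00 X46.910 Y115.143
M3 S327
G1 X131.735 Y115.143 F1966
G1 X131.735 Y104.118 F1966
G1 X46.910 Y104.118 F1966
G1 X46.910 Y115.143 F1966
M5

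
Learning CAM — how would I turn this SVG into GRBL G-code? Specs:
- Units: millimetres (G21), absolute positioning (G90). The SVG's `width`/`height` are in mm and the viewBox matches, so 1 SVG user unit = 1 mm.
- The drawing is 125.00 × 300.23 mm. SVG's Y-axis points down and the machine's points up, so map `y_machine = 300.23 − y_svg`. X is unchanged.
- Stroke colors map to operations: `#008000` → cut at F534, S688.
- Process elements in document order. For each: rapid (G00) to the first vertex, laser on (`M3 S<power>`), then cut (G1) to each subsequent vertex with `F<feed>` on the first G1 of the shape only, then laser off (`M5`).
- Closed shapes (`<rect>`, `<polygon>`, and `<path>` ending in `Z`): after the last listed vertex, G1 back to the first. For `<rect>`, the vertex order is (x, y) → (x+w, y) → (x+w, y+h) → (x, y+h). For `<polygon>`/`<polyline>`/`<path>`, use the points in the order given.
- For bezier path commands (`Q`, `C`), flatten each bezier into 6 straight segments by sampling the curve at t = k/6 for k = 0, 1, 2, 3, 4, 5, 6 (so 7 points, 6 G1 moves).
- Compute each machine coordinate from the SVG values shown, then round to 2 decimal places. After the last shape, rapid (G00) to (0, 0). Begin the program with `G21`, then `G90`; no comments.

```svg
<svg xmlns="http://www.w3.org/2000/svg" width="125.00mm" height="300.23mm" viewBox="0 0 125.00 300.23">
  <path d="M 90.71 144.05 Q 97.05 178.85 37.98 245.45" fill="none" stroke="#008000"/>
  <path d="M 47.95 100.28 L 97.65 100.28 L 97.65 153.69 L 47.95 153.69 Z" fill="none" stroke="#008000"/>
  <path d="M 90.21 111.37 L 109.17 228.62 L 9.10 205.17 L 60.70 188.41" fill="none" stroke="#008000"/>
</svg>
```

G21
G90
G00 X90.71 Y156.18
M3 S688
G1 X91.01 Y143.70 F534
G1 X87.67 Y129.45
G1 X80.70 Y113.43
G1 X70.09 Y95.65
G1 X55.85 Y76.10
G1 X37.98 Y54.78
M5
G00 X47.95 Y199.95
M3 S688
G1 X97.65 Y199.95 F534
G1 X97.65 Y146.54
G1 X47.95 Y146.54
G1 X47.95 Y199.95
M5
G00 X90.21 Y188.86
M3 S688
G1 X109.17 Y71.61 F534
G1 X9.10 Y95.06
G1 X60.70 Y111.82
M5
G00 X0.00 Y0.00

viewBox `0 0 125.00 300.23` with mm width/height → 1 unit = 1 mm. Flip: y_m = 300.23 − y_svg.

**Shape 1** — `<path>` quadratic bezier, stroke `#008000` → cut (S688, F534). Control points (SVG): P0=(90.71,144.05), P1=(97.05,178.85), P2=(37.98,245.45); sampled at t=k/6. Machine vertices: (90.71,156.18) → (91.01,143.70) → (87.67,129.45) → (80.70,113.43) → (70.09,95.65) → (55.85,76.10) → (37.98,54.78). Open path.

**Shape 2** — `<path>` rectangle, stroke `#008000` → cut (S688, F534). Machine vertices: (47.95,199.95) → (97.65,199.95) → (97.65,146.54) → (47.95,146.54) → (47.95,199.95). Closed: final G1 returns to the first vertex.

**Shape 3** — `<path>` open polyline, stroke `#008000` → cut (S688, F534). Machine vertices: (90.21,188.86) → (109.17,71.61) → (9.10,95.06) → (60.70,111.82). Open path.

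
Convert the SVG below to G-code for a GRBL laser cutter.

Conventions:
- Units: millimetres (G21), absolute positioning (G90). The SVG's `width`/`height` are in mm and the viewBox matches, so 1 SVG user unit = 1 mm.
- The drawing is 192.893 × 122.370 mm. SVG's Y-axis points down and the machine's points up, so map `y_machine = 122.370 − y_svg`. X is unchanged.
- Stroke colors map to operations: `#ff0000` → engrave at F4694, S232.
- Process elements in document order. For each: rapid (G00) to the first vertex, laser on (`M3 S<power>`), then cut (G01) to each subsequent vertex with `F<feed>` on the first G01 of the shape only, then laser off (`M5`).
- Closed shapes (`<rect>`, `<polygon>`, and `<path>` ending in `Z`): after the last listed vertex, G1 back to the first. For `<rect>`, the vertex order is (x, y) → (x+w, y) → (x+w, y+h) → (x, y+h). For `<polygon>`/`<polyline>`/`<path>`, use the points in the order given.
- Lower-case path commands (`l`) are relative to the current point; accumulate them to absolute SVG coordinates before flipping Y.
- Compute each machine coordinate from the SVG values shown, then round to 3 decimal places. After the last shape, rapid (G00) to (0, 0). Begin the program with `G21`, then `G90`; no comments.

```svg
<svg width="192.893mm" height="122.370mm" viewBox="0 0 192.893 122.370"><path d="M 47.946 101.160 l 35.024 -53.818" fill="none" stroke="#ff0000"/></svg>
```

1 u = 1 mm; y_m = 122.370 − y.

[1] `<path>` line segment, #ff0000→engrave S232 F4694: (47.946,21.210) → (82.970,75.028)

G21
G90
G00 X47.946 Y21.210
M3 S232
G01 X82.970 Y75.028 F4694
M5
G00 X0.000 Y0.000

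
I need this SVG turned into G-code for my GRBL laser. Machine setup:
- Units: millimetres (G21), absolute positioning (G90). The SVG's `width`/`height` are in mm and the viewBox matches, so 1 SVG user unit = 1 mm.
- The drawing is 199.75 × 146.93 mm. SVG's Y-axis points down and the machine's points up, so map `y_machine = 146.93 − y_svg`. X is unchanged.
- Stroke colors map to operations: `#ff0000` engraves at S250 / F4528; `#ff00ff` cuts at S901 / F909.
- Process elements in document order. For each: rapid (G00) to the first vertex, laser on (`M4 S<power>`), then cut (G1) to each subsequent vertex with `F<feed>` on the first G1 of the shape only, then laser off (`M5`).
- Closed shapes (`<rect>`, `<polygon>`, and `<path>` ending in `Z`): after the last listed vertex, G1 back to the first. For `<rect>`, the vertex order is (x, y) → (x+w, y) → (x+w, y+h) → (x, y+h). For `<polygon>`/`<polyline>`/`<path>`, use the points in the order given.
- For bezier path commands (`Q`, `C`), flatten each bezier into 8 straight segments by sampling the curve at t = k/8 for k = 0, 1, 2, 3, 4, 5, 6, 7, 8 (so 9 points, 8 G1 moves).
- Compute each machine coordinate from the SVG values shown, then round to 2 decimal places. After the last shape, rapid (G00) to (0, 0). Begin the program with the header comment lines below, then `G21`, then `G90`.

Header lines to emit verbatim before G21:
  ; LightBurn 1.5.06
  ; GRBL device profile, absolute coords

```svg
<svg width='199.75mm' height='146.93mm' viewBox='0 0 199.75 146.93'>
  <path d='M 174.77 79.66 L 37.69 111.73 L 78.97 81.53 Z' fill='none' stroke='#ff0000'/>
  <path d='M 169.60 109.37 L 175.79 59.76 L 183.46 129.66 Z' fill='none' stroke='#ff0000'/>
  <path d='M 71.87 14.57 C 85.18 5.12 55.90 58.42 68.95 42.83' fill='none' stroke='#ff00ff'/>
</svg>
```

; LightBurn 1.5.06
; GRBL device profile, absolute coords
G21
G90
G00 X174.77 Y67.27
M4 S250
G1 X37.69 Y35.20 F4528
G1 X78.97 Y65.40
G1 X174.77 Y67.27
M5
G00 X169.60 Y37.56
M4 S250
G1 X175.79 Y87.17 F4528
G1 X183.46 Y17.27
G1 X169.60 Y37.56
M5
G00 X71.87 Y132.36
M4 S901
G1 X75.03 Y133.22 F909
G1 X75.19 Y129.74
G1 X73.35 Y123.46
G1 X70.51 Y115.93
G1 X67.65 Y108.68
G1 X65.77 Y103.27
G1 X65.87 Y101.23
G1 X68.95 Y104.10
M5
G00 X0.00 Y0.00

1 u = 1 mm; y_m = 146.93 − y.

[1] `<path>` closed polygon, #ff0000→engrave S250 F4528: (174.77,67.27) → (37.69,35.20) → (78.97,65.40) → (174.77,67.27) (closed)

[2] `<path>` closed polygon, #ff0000→engrave S250 F4528: (169.60,37.56) → (175.79,87.17) → (183.46,17.27) → (169.60,37.56) (closed)

[3] `<path>` cubic bezier, #ff00ff→cut S901 F909: (71.87,132.36) → (75.03,133.22) → (75.19,129.74) → (73.35,123.46) → (70.51,115.93) → (67.65,108.68) → (65.77,103.27) → (65.87,101.23) → (68.95,104.10)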